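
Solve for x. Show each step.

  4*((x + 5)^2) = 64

Step 1. [4*((x + 5)^2) = 64] 4·(inner) — divide through by 4 ⇒ div: (x + 5)^2 = 16.
Step 2. [(x + 5)^2 = 16] LHS squared, RHS 16 ≥ 0: apply √ (±). So sqrt: x + 5 = 4 or -4.
Step 3. [x + 5 = 4 or -4] 5 comes off first (subtract 5), so sub: x = -1 or -9.

Answer: x ∈ {-9, -1}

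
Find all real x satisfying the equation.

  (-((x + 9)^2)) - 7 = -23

Step 1. [(-((x + 9)^2)) - 7 = -23] peel the -7: add 7 from each side ⇒ sub: -((x + 9)^2) = -16.
Step 2. [-((x + 9)^2) = -16] flip signs both sides, so neg: (x + 9)^2 = 16.
Step 3. [(x + 9)^2 = 16] LHS squared, RHS 16 ≥ 0: apply √ (±), so sqrt: x + 9 = 4 or -4.
Step 4. [x + 9 = 4 or -4] the outer +9 inverts by subtracting 9 ⇒ sub: x = -5 or -13.

Answer: x ∈ {-13, -5}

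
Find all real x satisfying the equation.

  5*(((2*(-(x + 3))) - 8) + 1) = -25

Step 1. [5*(((2*(-(x + 3))) - 8) + 1) = -25] 5 out front; divide by 5. So div: ((2*(-(x + 3))) - 8) + 1 = -5.
Step 2. [((2*(-(x + 3))) - 8) + 1 = -5] peel the +1: subtract 1 from each side ⇒ sub: (2*(-(x + 3))) - 8 = -6.
Step 3. [(2*(-(x + 3))) - 8 = -6] 2 | LHS and 2 | -6: pull 2 out. So factor: (-(x + 3)) - 4 = -3.
Step 4. [(-(x + 3)) - 4 = -3] add 4: x sits inside (… - 4) ⇒ sub: -(x + 3) = 1.
Step 5. [-(x + 3) = 1] leading − — multiply by −1. So neg: x + 3 = -1.
Step 6. [x + 3 = -1] the outer +3 inverts by subtracting 3. So sub: x = -4.

Answer: x ∈ {-4}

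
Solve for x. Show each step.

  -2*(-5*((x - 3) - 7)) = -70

Step 1. [-2*(-5*((x - 3) - 7)) = -70] leading coefficient -2: divide by -2. So div: -5*((x - 3) - 7) = 35.
Step 2. [-5*((x - 3) - 7) = 35] leading coefficient -5: divide by -5, so div: (x - 3) - 7 = -7.
Step 3. [(x - 3) - 7 = -7] peel the -7: add 7 from each side. So sub: x - 3 = 0.
Step 4. [x - 3 = 0] -3 is outermost — add 3 both sides ⇒ sub: x = 3.

Answer: x ∈ {3}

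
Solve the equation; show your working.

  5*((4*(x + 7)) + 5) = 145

Step 1. [5*((4*(x + 7)) + 5) = 145] 5·(inner) — divide through by 5. So div: (4*(x + 7)) + 5 = 29.
Step 2. [(4*(x + 7)) + 5 = 29] the outer +5 inverts by subtracting 5, so sub: 4*(x + 7) = 24.
Step 3. [4*(x + 7) = 24] leading coefficient 4: divide by 4. So div: x + 7 = 6.
Step 4. [x + 7 = 6] peel the +7: subtract 7 from each side, so sub: x = -1.

Answer: x ∈ {-1}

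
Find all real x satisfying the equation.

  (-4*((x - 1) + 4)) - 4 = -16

Step 1. [(-4*((x - 1) + 4)) - 4 = -16] -4 | LHS and -4 | -16: pull -4 out. So factor: ((x - 1) + 4) + 1 = 4.
Step 2. [((x - 1) + 4) + 1 = 4] peel the +1: subtract 1 from each side. So sub: (x - 1) + 4 = 3.
Step 3. [(x - 1) + 4 = 3] +4 is outermost — subtract 4 both sides ⇒ sub: x - 1 = -1.
Step 4. [x - 1 = -1] the outer -1 inverts by adding 1 ⇒ sub: x = 0.

Answer: x ∈ {0}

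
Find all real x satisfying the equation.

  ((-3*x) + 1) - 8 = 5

Step 1. [((-3*x) + 1) - 8 = 5] -8 is outermost — add 8 both sides, so sub: (-3*x) + 1 = 13.
Step 2. [(-3*x) + 1 = 13] +1 is outermost — subtract 1 both sides ⇒ sub: -3*x = 12.
Step 3. [-3*x = 12] divide by the outer -3 ⇒ div: x = -4.

Answer: x ∈ {-4}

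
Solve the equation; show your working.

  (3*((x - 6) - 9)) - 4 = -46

Step 1. [(3*((x - 6) - 9)) - 4 = -46] the outer -4 inverts by adding 4, so sub: 3*((x - 6) - 9) = -42.
Step 2. [3*((x - 6) - 9) = -42] LHS = 3·(…); ÷3 both sides ⇒ div: (x - 6) - 9 = -14.
Step 3. [(x - 6) - 9 = -14] 9 comes off first (add 9), so sub: x - 6 = -5.
Step 4. [x - 6 = -5] peel the -6: add 6 from each side, so sub: x = 1.

Answer: x ∈ {1}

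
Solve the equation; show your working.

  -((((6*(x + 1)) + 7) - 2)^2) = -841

Step 1. [-((((6*(x + 1)) + 7) - 2)^2) = -841] LHS negated; negate both sides. So neg: (((6*(x + 1)) + 7) - 2)^2 = 841.
Step 2. [(((6*(x + 1)) + 7) - 2)^2 = 841] LHS squared, RHS 841 ≥ 0: apply √ (±), so sqrt: ((6*(x + 1)) + 7) - 2 = 29 or -29.
Step 3. [((6*(x + 1)) + 7) - 2 = 29 or -29] -2 is outermost — add 2 both sides ⇒ sub: (6*(x + 1)) + 7 = 31 or -27.
Step 4. [(6*(x + 1)) + 7 = 31 or -27] +7 is outermost — subtract 7 both sides ⇒ sub: 6*(x + 1) = 24 or -34.
Step 5. [6*(x + 1) = 24 or -34] 6 out front; divide by 6. So div: x + 1 = 4 or -17/3.
Step 6. [x + 1 = 4 or -17/3] 1 comes off first (subtract 1). So sub: x = 3 or -20/3.

Answer: x ∈ {-20/3, 3}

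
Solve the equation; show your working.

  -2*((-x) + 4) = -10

Step 1. [-2*((-x) + 4) = -10] leading coefficient -2: divide by -2 ⇒ div: (-x) + 4 = 5.
Step 2. [(-x) + 4 = 5] subtract 4: x sits inside (… + 4) ⇒ sub: -x = 1.
Step 3. [-x = 1] flip signs both sides. So neg: x = -1.

Answer: x ∈ {-1}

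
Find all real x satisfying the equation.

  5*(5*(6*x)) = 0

Step 1. [5*(5*(6*x)) = 0] 5 out front; divide by 5. So div: 5*(6*x) = 0.
Step 2. [5*(6*x) = 0] divide by the outer 5, so div: 6*x = 0.
Step 3. [6*x = 0] divide by the outer 6 ⇒ div: x = 0.

Answer: x ∈ {0}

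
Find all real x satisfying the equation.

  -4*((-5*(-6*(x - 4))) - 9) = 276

Step 1. [-4*((-5*(-6*(x - 4))) - 9) = 276] LHS = -4·(…); ÷-4 both sides, so div: (-5*(-6*(x - 4))) - 9 = -69.
Step 2. [(-5*(-6*(x - 4))) - 9 = -69] add 9: x sits inside (… - 9). So sub: -5*(-6*(x - 4)) = -60.
Step 3. [-5*(-6*(x - 4)) = -60] LHS = -5·(…); ÷-5 both sides. So div: -6*(x - 4) = 12.
Step 4. [-6*(x - 4) = 12] divide by the outer -6. So div: x - 4 = -2.
Step 5. [x - 4 = -2] peel the -4: add 4 from each side, so sub: x = 2.

Answer: x ∈ {2}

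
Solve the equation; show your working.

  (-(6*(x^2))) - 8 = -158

Step 1. [(-(6*(x^2))) - 8 = -158] add 8: x sits inside (… - 8). So sub: -(6*(x^2)) = -150.
Step 2. [-(6*(x^2)) = -150] LHS negated; negate both sides ⇒ neg: 6*(x^2) = 150.
Step 3. [6*(x^2) = 150] 6·(inner) — divide through by 6 ⇒ div: x^2 = 25.
Step 4. [x^2 = 25] √ both sides: 25 ≥ 0 gives two branches, so sqrt: x = 5 or -5.

Answer: x ∈ {-5, 5}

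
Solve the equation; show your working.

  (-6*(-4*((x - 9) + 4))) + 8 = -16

Step 1. [(-6*(-4*((x - 9) + 4))) + 8 = -16] the outer +8 inverts by subtracting 8 ⇒ sub: -6*(-4*((x - 9) + 4)) = -24.
Step 2. [-6*(-4*((x - 9) + 4)) = -24] -6 out front; divide by -6. So div: -4*((x - 9) + 4) = 4.
Step 3. [-4*((x - 9) + 4) = 4] leading coefficient -4: divide by -4, so div: (x - 9) + 4 = -1.
Step 4. [(x - 9) + 4 = -1] peel the +4: subtract 4 from each side ⇒ sub: x - 9 = -5.
Step 5. [x - 9 = -5] peel the -9: add 9 from each side, so sub: x = 4.

Answer: x ∈ {4}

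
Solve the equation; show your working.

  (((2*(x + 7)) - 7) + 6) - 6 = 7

Step 1. [(((2*(x + 7)) - 7) + 6) - 6 = 7] 6 comes off first (add 6). So sub: ((2*(x + 7)) - 7) + 6 = 13.
Step 2. [((2*(x + 7)) - 7) + 6 = 13] the outer +6 inverts by subtracting 6 ⇒ sub: (2*(x + 7)) - 7 = 7.
Step 3. [(2*(x + 7)) - 7 = 7] peel the -7: add 7 from each side ⇒ sub: 2*(x + 7) = 14.
Step 4. [2*(x + 7) = 14] divide by the outer 2, so div: x + 7 = 7.
Step 5. [x + 7 = 7] the outer +7 inverts by subtracting 7. So sub: x = 0.

Answer: x ∈ {0}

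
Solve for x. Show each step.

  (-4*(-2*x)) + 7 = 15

Step 1. [(-4*(-2*x)) + 7 = 15] peel the +7: subtract 7 from each side ⇒ sub: -4*(-2*x) = 8.
Step 2. [-4*(-2*x) = 8] divide by the outer -4. So div: -2*x = -2.
Step 3. [-2*x = -2] divide by the outer -2, so div: x = 1.

Answer: x ∈ {1}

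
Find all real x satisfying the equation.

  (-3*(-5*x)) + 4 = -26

Step 1. [(-3*(-5*x)) + 4 = -26] subtract 4: x sits inside (… + 4), so sub: -3*(-5*x) = -30.
Step 2. [-3*(-5*x) = -30] LHS = -3·(…); ÷-3 both sides. So div: -5*x = 10.
Step 3. [-5*x = 10] -5 out front; divide by -5, so div: x = -2.

Answer: x ∈ {-2}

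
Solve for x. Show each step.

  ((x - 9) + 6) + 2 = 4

Step 1. [((x - 9) + 6) + 2 = 4] the outer +2 inverts by subtracting 2 ⇒ sub: (x - 9) + 6 = 2.
Step 2. [(x - 9) + 6 = 2] the outer +6 inverts by subtracting 6, so sub: x - 9 = -4.
Step 3. [x - 9 = -4] 9 comes off first (add 9) ⇒ sub: x = 5.

Answer: x ∈ {5}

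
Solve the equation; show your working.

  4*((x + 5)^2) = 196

Step 1. [4*((x + 5)^2) = 196] divide by the outer 4. So div: (x + 5)^2 = 49.
Step 2. [(x + 5)^2 = 49] 49 ≥ 0, LHS is (·)² — take ±√, so sqrt: x + 5 = 7 or -7.
Step 3. [x + 5 = 7 or -7] peel the +5: subtract 5 from each side, so sub: x = 2 or -12.

Answer: x ∈ {-12, 2}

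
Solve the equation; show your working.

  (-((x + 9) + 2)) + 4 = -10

Step 1. [(-((x + 9) + 2)) + 4 = -10] +4 is outermost — subtract 4 both sides ⇒ sub: -((x + 9) + 2) = -14.
Step 2. [-((x + 9) + 2) = -14] leading − — multiply by −1, so neg: (x + 9) + 2 = 14.
Step 3. [(x + 9) + 2 = 14] 2 comes off first (subtract 2). So sub: x + 9 = 12.
Step 4. [x + 9 = 12] the outer +9 inverts by subtracting 9. So sub: x = 3.

Answer: x ∈ {3}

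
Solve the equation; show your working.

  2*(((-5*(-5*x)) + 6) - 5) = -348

Step 1. [2*(((-5*(-5*x)) + 6) - 5) = -348] 2·(inner) — divide through by 2 ⇒ div: ((-5*(-5*x)) + 6) - 5 = -174.
Step 2. [((-5*(-5*x)) + 6) - 5 = -174] the outer -5 inverts by adding 5. So sub: (-5*(-5*x)) + 6 = -169.
Step 3. [(-5*(-5*x)) + 6 = -169] +6 is outermost — subtract 6 both sides, so sub: -5*(-5*x) = -175.
Step 4. [-5*(-5*x) = -175] -5·(inner) — divide through by -5 ⇒ div: -5*x = 35.
Step 5. [-5*x = 35] -5 out front; divide by -5, so div: x = -7.

Answer: x ∈ {-7}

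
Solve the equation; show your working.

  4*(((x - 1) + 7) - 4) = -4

Step 1. [4*(((x - 1) + 7) - 4) = -4] leading coefficient 4: divide by 4. So div: ((x - 1) + 7) - 4 = -1.
Step 2. [((x - 1) + 7) - 4 = -1] -4 is outermost — add 4 both sides, so sub: (x - 1) + 7 = 3.
Step 3. [(x - 1) + 7 = 3] the outer +7 inverts by subtracting 7 ⇒ sub: x - 1 = -4.
Step 4. [x - 1 = -4] add 1: x sits inside (… - 1) ⇒ sub: x = -3.

Answer: x ∈ {-3}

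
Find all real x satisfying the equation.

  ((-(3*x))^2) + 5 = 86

Step 1. [((-(3*x))^2) + 5 = 86] +5 is outermost — subtract 5 both sides, so sub: (-(3*x))^2 = 81.
Step 2. [(-(3*x))^2 = 81] 81 ≥ 0, LHS is (·)² — take ±√ ⇒ sqrt: -(3*x) = 9 or -9.
Step 3. [-(3*x) = 9 or -9] LHS negated; negate both sides, so neg: 3*x = -9 or 9.
Step 4. [3*x = -9 or 9] divide by the outer 3 ⇒ div: x = -3 or 3.

Answer: x ∈ {-3, 3}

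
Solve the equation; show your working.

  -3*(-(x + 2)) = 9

Step 1. [-3*(-(x + 2)) = 9] -3·(inner) — divide through by -3 ⇒ div: -(x + 2) = -3.
Step 2. [-(x + 2) = -3] flip signs both sides ⇒ neg: x + 2 = 3.
Step 3. [x + 2 = 3] the outer +2 inverts by subtracting 2 ⇒ sub: x = 1.

Answer: x ∈ {1}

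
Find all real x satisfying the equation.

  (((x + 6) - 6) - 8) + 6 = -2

Step 1. [(((x + 6) - 6) - 8) + 6 = -2] subtract 6: x sits inside (… + 6). So sub: ((x + 6) - 6) - 8 = -8.
Step 2. [((x + 6) - 6) - 8 = -8] peel the -8: add 8 from each side. So sub: (x + 6) - 6 = 0.
Step 3. [(x + 6) - 6 = 0] peel the -6: add 6 from each side, so sub: x + 6 = 6.
Step 4. [x + 6 = 6] subtract 6: x sits inside (… + 6). So sub: x = 0.

Answer: x ∈ {0}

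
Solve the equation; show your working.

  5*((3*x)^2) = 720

Step 1. [5*((3*x)^2) = 720] LHS = 5·(…); ÷5 both sides ⇒ div: (3*x)^2 = 144.
Step 2. [(3*x)^2 = 144] 144 ≥ 0, LHS is (·)² — take ±√. So sqrt: 3*x = 12 or -12.
Step 3. [3*x = 12 or -12] leading coefficient 3: divide by 3, so div: x = 4 or -4.

Answer: x ∈ {-4, 4}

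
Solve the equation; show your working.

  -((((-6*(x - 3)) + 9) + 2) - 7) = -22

Step 1. [-((((-6*(x - 3)) + 9) + 2) - 7) = -22] LHS negated; negate both sides, so neg: (((-6*(x - 3)) + 9) + 2) - 7 = 22.
Step 2. [(((-6*(x - 3)) + 9) + 2) - 7 = 22] -7 is outermost — add 7 both sides. So sub: ((-6*(x - 3)) + 9) + 2 = 29.
Step 3. [((-6*(x - 3)) + 9) + 2 = 29] +2 is outermost — subtract 2 both sides, so sub: (-6*(x - 3)) + 9 = 27.
Step 4. [(-6*(x - 3)) + 9 = 27] the outer +9 inverts by subtracting 9 ⇒ sub: -6*(x - 3) = 18.
Step 5. [-6*(x - 3) = 18] -6 out front; divide by -6. So div: x - 3 = -3.
Step 6. [x - 3 = -3] peel the -3: add 3 from each side, so sub: x = 0.

Answer: x ∈ {0}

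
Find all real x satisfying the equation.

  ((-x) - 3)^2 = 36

Step 1. [((-x) - 3)^2 = 36] LHS squared, RHS 36 ≥ 0: apply √ (±). So sqrt: (-x) - 3 = 6 or -6.
Step 2. [(-x) - 3 = 6 or -6] peel the -3: add 3 from each side ⇒ sub: -x = 9 or -3.
Step 3. [-x = 9 or -3] leading − — multiply by −1, so neg: x = -9 or 3.

Answer: x ∈ {-9, 3}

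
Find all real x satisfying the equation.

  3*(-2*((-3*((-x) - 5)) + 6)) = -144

Step 1. [3*(-2*((-3*((-x) - 5)) + 6)) = -144] 3·(inner) — divide through by 3, so div: -2*((-3*((-x) - 5)) + 6) = -48.
Step 2. [-2*((-3*((-x) - 5)) + 6) = -48] LHS = -2·(…); ÷-2 both sides. So div: (-3*((-x) - 5)) + 6 = 24.
Step 3. [(-3*((-x) - 5)) + 6 = 24] -3 | LHS and -3 | 24: pull -3 out ⇒ factor: ((-x) - 5) - 2 = -8.
Step 4. [((-x) - 5) - 2 = -8] -2 is outermost — add 2 both sides, so sub: (-x) - 5 = -6.
Step 5. [(-x) - 5 = -6] -5 is outermost — add 5 both sides, so sub: -x = -1.
Step 6. [-x = -1] flip signs both sides. So neg: x = 1.

Answer: x ∈ {1}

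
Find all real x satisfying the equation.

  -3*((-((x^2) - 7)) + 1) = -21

Step 1. [-3*((-((x^2) - 7)) + 1) = -21] -3 out front; divide by -3, so div: (-((x^2) - 7)) + 1 = 7.
Step 2. [(-((x^2) - 7)) + 1 = 7] 1 comes off first (subtract 1), so sub: -((x^2) - 7) = 6.
Step 3. [-((x^2) - 7) = 6] LHS negated; negate both sides, so neg: (x^2) - 7 = -6.
Step 4. [(x^2) - 7 = -6] peel the -7: add 7 from each side. So sub: x^2 = 1.
Step 5. [x^2 = 1] √ both sides: 1 ≥ 0 gives two branches. So sqrt: x = 1 or -1.

Answer: x ∈ {-1, 1}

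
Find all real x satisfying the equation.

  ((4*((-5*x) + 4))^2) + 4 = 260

Step 1. [((4*((-5*x) + 4))^2) + 4 = 260] +4 is outermost — subtract 4 both sides ⇒ sub: (4*((-5*x) + 4))^2 = 256.
Step 2. [(4*((-5*x) + 4))^2 = 256] 256 ≥ 0, LHS is (·)² — take ±√, so sqrt: 4*((-5*x) + 4) = 16 or -16.
Step 3. [4*((-5*x) + 4) = 16 or -16] LHS = 4·(…); ÷4 both sides ⇒ div: (-5*x) + 4 = 4 or -4.
Step 4. [(-5*x) + 4 = 4 or -4] +4 is outermost — subtract 4 both sides ⇒ sub: -5*x = 0 or -8.
Step 5. [-5*x = 0 or -8] LHS = -5·(…); ÷-5 both sides ⇒ div: x = 0 or 8/5.

Answer: x ∈ {0, 8/5}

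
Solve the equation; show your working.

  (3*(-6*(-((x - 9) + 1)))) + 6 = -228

Step 1. [(3*(-6*(-((x - 9) + 1)))) + 6 = -228] the outer +6 inverts by subtracting 6 ⇒ sub: 3*(-6*(-((x - 9) + 1))) = -234.
Step 2. [3*(-6*(-((x - 9) + 1))) = -234] leading coefficient 3: divide by 3, so div: -6*(-((x - 9) + 1)) = -78.
Step 3. [-6*(-((x - 9) + 1)) = -78] divide by the outer -6 ⇒ div: -((x - 9) + 1) = 13.
Step 4. [-((x - 9) + 1) = 13] LHS negated; negate both sides. So neg: (x - 9) + 1 = -13.
Step 5. [(x - 9) + 1 = -13] peel the +1: subtract 1 from each side ⇒ sub: x - 9 = -14.
Step 6. [x - 9 = -14] the outer -9 inverts by adding 9. So sub: x = -5.

Answer: x ∈ {-5}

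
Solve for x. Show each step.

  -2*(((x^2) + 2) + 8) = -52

Step 1. [-2*(((x^2) + 2) + 8) = -52] leading coefficient -2: divide by -2 ⇒ div: ((x^2) + 2) + 8 = 26.
Step 2. [((x^2) + 2) + 8 = 26] subtract 8: x sits inside (… + 8), so sub: (x^2) + 2 = 18.
Step 3. [(x^2) + 2 = 18] +2 is outermost — subtract 2 both sides ⇒ sub: x^2 = 16.
Step 4. [x^2 = 16] √ both sides: 16 ≥ 0 gives two branches ⇒ sqrt: x = 4 or -4.

Answer: x ∈ {-4, 4}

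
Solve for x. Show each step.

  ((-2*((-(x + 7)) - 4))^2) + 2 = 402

Step 1. [((-2*((-(x + 7)) - 4))^2) + 2 = 402] 2 comes off first (subtract 2), so sub: (-2*((-(x + 7)) - 4))^2 = 400.
Step 2. [(-2*((-(x + 7)) - 4))^2 = 400] LHS squared, RHS 400 ≥ 0: apply √ (±), so sqrt: -2*((-(x + 7)) - 4) = 20 or -20.
Step 3. [-2*((-(x + 7)) - 4) = 20 or -20] divide by the outer -2 ⇒ div: (-(x + 7)) - 4 = -10 or 10.
Step 4. [(-(x + 7)) - 4 = -10 or 10] 4 comes off first (add 4), so sub: -(x + 7) = -6 or 14.
Step 5. [-(x + 7) = -6 or 14] LHS negated; negate both sides ⇒ neg: x + 7 = 6 or -14.
Step 6. [x + 7 = 6 or -14] subtract 7: x sits inside (… + 7) ⇒ sub: x = -1 or -21.

Answer: x ∈ {-21, -1}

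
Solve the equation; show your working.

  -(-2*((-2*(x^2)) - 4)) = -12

Step 1. [-(-2*((-2*(x^2)) - 4)) = -12] flip signs both sides. So neg: -2*((-2*(x^2)) - 4) = 12.
Step 2. [-2*((-2*(x^2)) - 4) = 12] -2 out front; divide by -2, so div: (-2*(x^2)) - 4 = -6.
Step 3. [(-2*(x^2)) - 4 = -6] -2 | LHS and -2 | -6: pull -2 out. So factor: (x^2) + 2 = 3.
Step 4. [(x^2) + 2 = 3] peel the +2: subtract 2 from each side ⇒ sub: x^2 = 1.
Step 5. [x^2 = 1] √ both sides: 1 ≥ 0 gives two branches, so sqrt: x = 1 or -1.

Answer: x ∈ {-1, 1}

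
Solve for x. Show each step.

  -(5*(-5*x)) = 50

Step 1. [-(5*(-5*x)) = 50] flip signs both sides ⇒ neg: 5*(-5*x) = -50.
Step 2. [5*(-5*x) = -50] leading coefficient 5: divide by 5 ⇒ div: -5*x = -10.
Step 3. [-5*x = -10] -5 out front; divide by -5, so div: x = 2.

Answer: x ∈ {2}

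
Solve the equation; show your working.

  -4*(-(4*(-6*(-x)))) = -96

Step 1. [-4*(-(4*(-6*(-x)))) = -96] divide by the outer -4, so div: -(4*(-6*(-x))) = 24.
Step 2. [-(4*(-6*(-x))) = 24] leading − — multiply by −1 ⇒ neg: 4*(-6*(-x)) = -24.
Step 3. [4*(-6*(-x)) = -24] 4·(inner) — divide through by 4. So div: -6*(-x) = -6.
Step 4. [-6*(-x) = -6] LHS = -6·(…); ÷-6 both sides ⇒ div: -x = 1.
Step 5. [-x = 1] flip signs both sides ⇒ neg: x = -1.

Answer: x ∈ {-1}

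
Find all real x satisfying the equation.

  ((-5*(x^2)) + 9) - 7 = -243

Step 1. [((-5*(x^2)) + 9) - 7 = -243] 7 comes off first (add 7). So sub: (-5*(x^2)) + 9 = -236.
Step 2. [(-5*(x^2)) + 9 = -236] peel the +9: subtract 9 from each side. So sub: -5*(x^2) = -245.
Step 3. [-5*(x^2) = -245] LHS = -5·(…); ÷-5 both sides, so div: x^2 = 49.
Step 4. [x^2 = 49] LHS squared, RHS 49 ≥ 0: apply √ (±), so sqrt: x = 7 or -7.

Answer: x ∈ {-7, 7}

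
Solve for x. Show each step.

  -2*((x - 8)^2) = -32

Step 1. [-2*((x - 8)^2) = -32] LHS = -2·(…); ÷-2 both sides ⇒ div: (x - 8)^2 = 16.
Step 2. [(x - 8)^2 = 16] LHS squared, RHS 16 ≥ 0: apply √ (±), so sqrt: x - 8 = 4 or -4.
Step 3. [x - 8 = 4 or -4] add 8: x sits inside (… - 8), so sub: x = 12 or 4.

Answer: x ∈ {4, 12}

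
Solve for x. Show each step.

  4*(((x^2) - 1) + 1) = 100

Step 1. [4*(((x^2) - 1) + 1) = 100] divide by the outer 4. So div: ((x^2) - 1) + 1 = 25.
Step 2. [((x^2) - 1) + 1 = 25] peel the +1: subtract 1 from each side, so sub: (x^2) - 1 = 24.
Step 3. [(x^2) - 1 = 24] peel the -1: add 1 from each side ⇒ sub: x^2 = 25.
Step 4. [x^2 = 25] √ both sides: 25 ≥ 0 gives two branches, so sqrt: x = 5 or -5.

Answer: x ∈ {-5, 5}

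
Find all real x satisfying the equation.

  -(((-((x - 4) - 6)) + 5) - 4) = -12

Step 1. [-(((-((x - 4) - 6)) + 5) - 4) = -12] LHS negated; negate both sides, so neg: ((-((x - 4) - 6)) + 5) - 4 = 12.
Step 2. [((-((x - 4) - 6)) + 5) - 4 = 12] -4 is outermost — add 4 both sides ⇒ sub: (-((x - 4) - 6)) + 5 = 16.
Step 3. [(-((x - 4) - 6)) + 5 = 16] +5 is outermost — subtract 5 both sides, so sub: -((x - 4) - 6) = 11.
Step 4. [-((x - 4) - 6) = 11] LHS negated; negate both sides, so neg: (x - 4) - 6 = -11.
Step 5. [(x - 4) - 6 = -11] peel the -6: add 6 from each side. So sub: x - 4 = -5.
Step 6. [x - 4 = -5] the outer -4 inverts by adding 4, so sub: x = -1.

Answer: x ∈ {-1}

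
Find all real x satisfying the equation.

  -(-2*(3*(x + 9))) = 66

Step 1. [-(-2*(3*(x + 9))) = 66] flip signs both sides, so neg: -2*(3*(x + 9)) = -66.
Step 2. [-2*(3*(x + 9)) = -66] leading coefficient -2: divide by -2, so div: 3*(x + 9) = 33.
Step 3. [3*(x + 9) = 33] leading coefficient 3: divide by 3. So div: x + 9 = 11.
Step 4. [x + 9 = 11] peel the +9: subtract 9 from each side, so sub: x = 2.

Answer: x ∈ {2}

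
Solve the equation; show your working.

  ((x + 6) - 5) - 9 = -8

Step 1. [((x + 6) - 5) - 9 = -8] the outer -9 inverts by adding 9, so sub: (x + 6) - 5 = 1.
Step 2. [(x + 6) - 5 = 1] add 5: x sits inside (… - 5). So sub: x + 6 = 6.
Step 3. [x + 6 = 6] subtract 6: x sits inside (… + 6) ⇒ sub: x = 0.

Answer: x ∈ {0}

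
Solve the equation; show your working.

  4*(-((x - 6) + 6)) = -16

Step 1. [4*(-((x - 6) + 6)) = -16] divide by the outer 4 ⇒ div: -((x - 6) + 6) = -4.
Step 2. [-((x - 6) + 6) = -4] leading − — multiply by −1, so neg: (x - 6) + 6 = 4.
Step 3. [(x - 6) + 6 = 4] subtract 6: x sits inside (… + 6), so sub: x - 6 = -2.
Step 4. [x - 6 = -2] the outer -6 inverts by adding 6. So sub: x = 4.

Answer: x ∈ {4}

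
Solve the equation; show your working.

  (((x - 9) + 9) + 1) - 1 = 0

Step 1. [(((x - 9) + 9) + 1) - 1 = 0] add 1: x sits inside (… - 1). So sub: ((x - 9) + 9) + 1 = 1.
Step 2. [((x - 9) + 9) + 1 = 1] +1 is outermost — subtract 1 both sides, so sub: (x - 9) + 9 = 0.
Step 3. [(x - 9) + 9 = 0] the outer +9 inverts by subtracting 9. So sub: x - 9 = -9.
Step 4. [x - 9 = -9] the outer -9 inverts by adding 9. So sub: x = 0.

Answer: x ∈ {0}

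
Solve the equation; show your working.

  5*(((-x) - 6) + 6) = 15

Step 1. [5*(((-x) - 6) + 6) = 15] divide by the outer 5, so div: ((-x) - 6) + 6 = 3.
Step 2. [((-x) - 6) + 6 = 3] peel the +6: subtract 6 from each side, so sub: (-x) - 6 = -3.
Step 3. [(-x) - 6 = -3] the outer -6 inverts by adding 6. So sub: -x = 3.
Step 4. [-x = 3] flip signs both sides ⇒ neg: x = -3.

Answer: x ∈ {-3}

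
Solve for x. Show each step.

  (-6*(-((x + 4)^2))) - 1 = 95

Step 1. [(-6*(-((x + 4)^2))) - 1 = 95] peel the -1: add 1 from each side ⇒ sub: -6*(-((x + 4)^2)) = 96.
Step 2. [-6*(-((x + 4)^2)) = 96] divide by the outer -6. So div: -((x + 4)^2) = -16.
Step 3. [-((x + 4)^2) = -16] LHS negated; negate both sides. So neg: (x + 4)^2 = 16.
Step 4. [(x + 4)^2 = 16] 16 ≥ 0, LHS is (·)² — take ±√ ⇒ sqrt: x + 4 = 4 or -4.
Step 5. [x + 4 = 4 or -4] subtract 4: x sits inside (… + 4), so sub: x = 0 or -8.

Answer: x ∈ {-8, 0}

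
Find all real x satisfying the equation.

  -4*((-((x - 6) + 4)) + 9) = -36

Step 1. [-4*((-((x - 6) + 4)) + 9) = -36] -4 out front; divide by -4. So div: (-((x - 6) + 4)) + 9 = 9.
Step 2. [(-((x - 6) + 4)) + 9 = 9] the outer +9 inverts by subtracting 9 ⇒ sub: -((x - 6) + 4) = 0.
Step 3. [-((x - 6) + 4) = 0] leading − — multiply by −1 ⇒ neg: (x - 6) + 4 = 0.
Step 4. [(x - 6) + 4 = 0] the outer +4 inverts by subtracting 4, so sub: x - 6 = -4.
Step 5. [x - 6 = -4] add 6: x sits inside (… - 6) ⇒ sub: x = 2.

Answer: x ∈ {2}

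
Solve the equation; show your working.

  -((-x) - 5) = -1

Step 1. [-((-x) - 5) = -1] flip signs both sides, so neg: (-x) - 5 = 1.
Step 2. [(-x) - 5 = 1] the outer -5 inverts by adding 5 ⇒ sub: -x = 6.
Step 3. [-x = 6] LHS negated; negate both sides, so neg: x = -6.

Answer: x ∈ {-6}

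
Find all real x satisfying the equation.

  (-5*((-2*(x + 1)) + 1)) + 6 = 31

Step 1. [(-5*((-2*(x + 1)) + 1)) + 6 = 31] +6 is outermost — subtract 6 both sides, so sub: -5*((-2*(x + 1)) + 1) = 25.
Step 2. [-5*((-2*(x + 1)) + 1) = 25] leading coefficient -5: divide by -5, so div: (-2*(x + 1)) + 1 = -5.
Step 3. [(-2*(x + 1)) + 1 = -5] the outer +1 inverts by subtracting 1, so sub: -2*(x + 1) = -6.
Step 4. [-2*(x + 1) = -6] divide by the outer -2 ⇒ div: x + 1 = 3.
Step 5. [x + 1 = 3] peel the +1: subtract 1 from each side, so sub: x = 2.

Answer: x ∈ {2}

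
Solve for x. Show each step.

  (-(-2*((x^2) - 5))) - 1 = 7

Step 1. [(-(-2*((x^2) - 5))) - 1 = 7] peel the -1: add 1 from each side. So sub: -(-2*((x^2) - 5)) = 8.
Step 2. [-(-2*((x^2) - 5)) = 8] LHS negated; negate both sides. So neg: -2*((x^2) - 5) = -8.
Step 3. [-2*((x^2) - 5) = -8] LHS = -2·(…); ÷-2 both sides. So div: (x^2) - 5 = 4.
Step 4. [(x^2) - 5 = 4] 5 comes off first (add 5) ⇒ sub: x^2 = 9.
Step 5. [x^2 = 9] LHS squared, RHS 9 ≥ 0: apply √ (±), so sqrt: x = 3 or -3.

Answer: x ∈ {-3, 3}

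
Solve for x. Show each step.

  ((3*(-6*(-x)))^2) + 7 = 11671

Step 1. [((3*(-6*(-x)))^2) + 7 = 11671] subtract 7: x sits inside (… + 7). So sub: (3*(-6*(-x)))^2 = 11664.
Step 2. [(3*(-6*(-x)))^2 = 11664] 11664 ≥ 0, LHS is (·)² — take ±√ ⇒ sqrt: 3*(-6*(-x)) = 108 or -108.
Step 3. [3*(-6*(-x)) = 108 or -108] divide by the outer 3 ⇒ div: -6*(-x) = 36 or -36.
Step 4. [-6*(-x) = 36 or -36] LHS = -6·(…); ÷-6 both sides, so div: -x = -6 or 6.
Step 5. [-x = -6 or 6] leading − — multiply by −1, so neg: x = 6 or -6.

Answer: x ∈ {-6, 6}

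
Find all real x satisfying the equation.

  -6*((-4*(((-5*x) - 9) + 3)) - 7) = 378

Step 1. [-6*((-4*(((-5*x) - 9) + 3)) - 7) = 378] leading coefficient -6: divide by -6, so div: (-4*(((-5*x) - 9) + 3)) - 7 = -63.
Step 2. [(-4*(((-5*x) - 9) + 3)) - 7 = -63] -7 is outermost — add 7 both sides. So sub: -4*(((-5*x) - 9) + 3) = -56.
Step 3. [-4*(((-5*x) - 9) + 3) = -56] -4·(inner) — divide through by -4. So div: ((-5*x) - 9) + 3 = 14.
Step 4. [((-5*x) - 9) + 3 = 14] the outer +3 inverts by subtracting 3. So sub: (-5*x) - 9 = 11.
Step 5. [(-5*x) - 9 = 11] -9 is outermost — add 9 both sides, so sub: -5*x = 20.
Step 6. [-5*x = 20] divide by the outer -5. So div: x = -4.

Answer: x ∈ {-4}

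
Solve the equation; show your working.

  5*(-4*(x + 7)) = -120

Step 1. [5*(-4*(x + 7)) = -120] 5 out front; divide by 5 ⇒ div: -4*(x + 7) = -24.
Step 2. [-4*(x + 7) = -24] divide by the outer -4, so div: x + 7 = 6.
Step 3. [x + 7 = 6] peel the +7: subtract 7 from each side, so sub: x = -1.

Answer: x ∈ {-1}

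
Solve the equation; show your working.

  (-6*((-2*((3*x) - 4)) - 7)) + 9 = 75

Step 1. [(-6*((-2*((3*x) - 4)) - 7)) + 9 = 75] 9 comes off first (subtract 9), so sub: -6*((-2*((3*x) - 4)) - 7) = 66.
Step 2. [-6*((-2*((3*x) - 4)) - 7) = 66] divide by the outer -6, so div: (-2*((3*x) - 4)) - 7 = -11.
Step 3. [(-2*((3*x) - 4)) - 7 = -11] add 7: x sits inside (… - 7), so sub: -2*((3*x) - 4) = -4.
Step 4. [-2*((3*x) - 4) = -4] -2·(inner) — divide through by -2, so div: (3*x) - 4 = 2.
Step 5. [(3*x) - 4 = 2] the outer -4 inverts by adding 4, so sub: 3*x = 6.
Step 6. [3*x = 6] 3 out front; divide by 3, so div: x = 2.

Answer: x ∈ {2}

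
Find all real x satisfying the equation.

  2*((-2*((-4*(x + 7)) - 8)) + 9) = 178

Step 1. [2*((-2*((-4*(x + 7)) - 8)) + 9) = 178] leading coefficient 2: divide by 2. So div: (-2*((-4*(x + 7)) - 8)) + 9 = 89.
Step 2. [(-2*((-4*(x + 7)) - 8)) + 9 = 89] peel the +9: subtract 9 from each side, so sub: -2*((-4*(x + 7)) - 8) = 80.
Step 3. [-2*((-4*(x + 7)) - 8) = 80] divide by the outer -2. So div: (-4*(x + 7)) - 8 = -40.
Step 4. [(-4*(x + 7)) - 8 = -40] -8 is outermost — add 8 both sides. So sub: -4*(x + 7) = -32.
Step 5. [-4*(x + 7) = -32] -4 out front; divide by -4 ⇒ div: x + 7 = 8.
Step 6. [x + 7 = 8] +7 is outermost — subtract 7 both sides, so sub: x = 1.

Answer: x ∈ {1}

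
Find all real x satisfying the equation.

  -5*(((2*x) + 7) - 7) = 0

Step 1. [-5*(((2*x) + 7) - 7) = 0] LHS = -5·(…); ÷-5 both sides. So div: ((2*x) + 7) - 7 = 0.
Step 2. [((2*x) + 7) - 7 = 0] peel the -7: add 7 from each side. So sub: (2*x) + 7 = 7.
Step 3. [(2*x) + 7 = 7] 7 comes off first (subtract 7) ⇒ sub: 2*x = 0.
Step 4. [2*x = 0] LHS = 2·(…); ÷2 both sides, so div: x = 0.

Answer: x ∈ {0}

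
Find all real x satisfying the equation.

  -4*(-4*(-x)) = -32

Step 1. [-4*(-4*(-x)) = -32] divide by the outer -4, so div: -4*(-x) = 8.
Step 2. [-4*(-x) = 8] -4·(inner) — divide through by -4. So div: -x = -2.
Step 3. [-x = -2] flip signs both sides, so neg: x = 2.

Answer: x ∈ {2}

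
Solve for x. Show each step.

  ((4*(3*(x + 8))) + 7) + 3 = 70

Step 1. [((4*(3*(x + 8))) + 7) + 3 = 70] peel the +3: subtract 3 from each side, so sub: (4*(3*(x + 8))) + 7 = 67.
Step 2. [(4*(3*(x + 8))) + 7 = 67] 7 comes off first (subtract 7) ⇒ sub: 4*(3*(x + 8)) = 60.
Step 3. [4*(3*(x + 8)) = 60] leading coefficient 4: divide by 4. So div: 3*(x + 8) = 15.
Step 4. [3*(x + 8) = 15] LHS = 3·(…); ÷3 both sides, so div: x + 8 = 5.
Step 5. [x + 8 = 5] 8 comes off first (subtract 8) ⇒ sub: x = -3.

Answer: x ∈ {-3}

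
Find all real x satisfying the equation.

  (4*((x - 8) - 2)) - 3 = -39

Step 1. [(4*((x - 8) - 2)) - 3 = -39] -3 is outermost — add 3 both sides ⇒ sub: 4*((x - 8) - 2) = -36.
Step 2. [4*((x - 8) - 2) = -36] 4 out front; divide by 4. So div: (x - 8) - 2 = -9.
Step 3. [(x - 8) - 2 = -9] -2 is outermost — add 2 both sides. So sub: x - 8 = -7.
Step 4. [x - 8 = -7] peel the -8: add 8 from each side ⇒ sub: x = 1.

Answer: x ∈ {1}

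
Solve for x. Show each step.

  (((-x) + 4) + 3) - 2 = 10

Step 1. [(((-x) + 4) + 3) - 2 = 10] peel the -2: add 2 from each side, so sub: ((-x) + 4) + 3 = 12.
Step 2. [((-x) + 4) + 3 = 12] +3 is outermost — subtract 3 both sides. So sub: (-x) + 4 = 9.
Step 3. [(-x) + 4 = 9] +4 is outermost — subtract 4 both sides, so sub: -x = 5.
Step 4. [-x = 5] LHS negated; negate both sides ⇒ neg: x = -5.

Answer: x ∈ {-5}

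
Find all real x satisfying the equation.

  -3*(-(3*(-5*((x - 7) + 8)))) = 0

Step 1. [-3*(-(3*(-5*((x - 7) + 8)))) = 0] LHS = -3·(…); ÷-3 both sides. So div: -(3*(-5*((x - 7) + 8))) = 0.
Step 2. [-(3*(-5*((x - 7) + 8))) = 0] flip signs both sides, so neg: 3*(-5*((x - 7) + 8)) = 0.
Step 3. [3*(-5*((x - 7) + 8)) = 0] LHS = 3·(…); ÷3 both sides ⇒ div: -5*((x - 7) + 8) = 0.
Step 4. [-5*((x - 7) + 8) = 0] leading coefficient -5: divide by -5, so div: (x - 7) + 8 = 0.
Step 5. [(x - 7) + 8 = 0] peel the +8: subtract 8 from each side. So sub: x - 7 = -8.
Step 6. [x - 7 = -8] the outer -7 inverts by adding 7, so sub: x = -1.

Answer: x ∈ {-1}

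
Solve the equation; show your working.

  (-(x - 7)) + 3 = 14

Step 1. [(-(x - 7)) + 3 = 14] subtract 3: x sits inside (… + 3) ⇒ sub: -(x - 7) = 11.
Step 2. [-(x - 7) = 11] LHS negated; negate both sides ⇒ neg: x - 7 = -11.
Step 3. [x - 7 = -11] peel the -7: add 7 from each side ⇒ sub: x = -4.

Answer: x ∈ {-4}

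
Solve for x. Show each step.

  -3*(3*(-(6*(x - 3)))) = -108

Step 1. [-3*(3*(-(6*(x - 3)))) = -108] leading coefficient -3: divide by -3. So div: 3*(-(6*(x - 3))) = 36.
Step 2. [3*(-(6*(x - 3))) = 36] 3·(inner) — divide through by 3, so div: -(6*(x - 3)) = 12.
Step 3. [-(6*(x - 3)) = 12] leading − — multiply by −1. So neg: 6*(x - 3) = -12.
Step 4. [6*(x - 3) = -12] leading coefficient 6: divide by 6 ⇒ div: x - 3 = -2.
Step 5. [x - 3 = -2] the outer -3 inverts by adding 3. So sub: x = 1.

Answer: x ∈ {1}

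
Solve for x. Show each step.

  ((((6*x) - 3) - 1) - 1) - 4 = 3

Step 1. [((((6*x) - 3) - 1) - 1) - 4 = 3] the outer -4 inverts by adding 4, so sub: (((6*x) - 3) - 1) - 1 = 7.
Step 2. [(((6*x) - 3) - 1) - 1 = 7] 1 comes off first (add 1), so sub: ((6*x) - 3) - 1 = 8.
Step 3. [((6*x) - 3) - 1 = 8] the outer -1 inverts by adding 1. So sub: (6*x) - 3 = 9.
Step 4. [(6*x) - 3 = 9] peel the -3: add 3 from each side, so sub: 6*x = 12.
Step 5. [6*x = 12] leading coefficient 6: divide by 6, so div: x = 2.

Answer: x ∈ {2}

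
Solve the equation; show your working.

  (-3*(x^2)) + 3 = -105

Step 1. [(-3*(x^2)) + 3 = -105] common factor -3 (LHS and -105) — divide through. So factor: (x^2) - 1 = 35.
Step 2. [(x^2) - 1 = 35] -1 is outermost — add 1 both sides, so sub: x^2 = 36.
Step 3. [x^2 = 36] 36 ≥ 0, LHS is (·)² — take ±√, so sqrt: x = 6 or -6.

Answer: x ∈ {-6, 6}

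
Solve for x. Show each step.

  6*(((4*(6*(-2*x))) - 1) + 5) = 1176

Step 1. [6*(((4*(6*(-2*x))) - 1) + 5) = 1176] 6 out front; divide by 6 ⇒ div: ((4*(6*(-2*x))) - 1) + 5 = 196.
Step 2. [((4*(6*(-2*x))) - 1) + 5 = 196] 5 comes off first (subtract 5). So sub: (4*(6*(-2*x))) - 1 = 191.
Step 3. [(4*(6*(-2*x))) - 1 = 191] add 1: x sits inside (… - 1), so sub: 4*(6*(-2*x)) = 192.
Step 4. [4*(6*(-2*x)) = 192] leading coefficient 4: divide by 4. So div: 6*(-2*x) = 48.
Step 5. [6*(-2*x) = 48] 6 out front; divide by 6, so div: -2*x = 8.
Step 6. [-2*x = 8] -2 out front; divide by -2 ⇒ div: x = -4.

Answer: x ∈ {-4}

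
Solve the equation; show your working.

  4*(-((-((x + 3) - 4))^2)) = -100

Step 1. [4*(-((-((x + 3) - 4))^2)) = -100] leading coefficient 4: divide by 4 ⇒ div: -((-((x + 3) - 4))^2) = -25.
Step 2. [-((-((x + 3) - 4))^2) = -25] flip signs both sides. So neg: (-((x + 3) - 4))^2 = 25.
Step 3. [(-((x + 3) - 4))^2 = 25] LHS squared, RHS 25 ≥ 0: apply √ (±) ⇒ sqrt: -((x + 3) - 4) = 5 or -5.
Step 4. [-((x + 3) - 4) = 5 or -5] leading − — multiply by −1. So neg: (x + 3) - 4 = -5 or 5.
Step 5. [(x + 3) - 4 = -5 or 5] add 4: x sits inside (… - 4), so sub: x + 3 = -1 or 9.
Step 6. [x + 3 = -1 or 9] subtract 3: x sits inside (… + 3), so sub: x = -4 or 6.

Answer: x ∈ {-4, 6}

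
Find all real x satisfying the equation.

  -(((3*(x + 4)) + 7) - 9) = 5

Step 1. [-(((3*(x + 4)) + 7) - 9) = 5] leading − — multiply by −1 ⇒ neg: ((3*(x + 4)) + 7) - 9 = -5.
Step 2. [((3*(x + 4)) + 7) - 9 = -5] peel the -9: add 9 from each side. So sub: (3*(x + 4)) + 7 = 4.
Step 3. [(3*(x + 4)) + 7 = 4] peel the +7: subtract 7 from each side ⇒ sub: 3*(x + 4) = -3.
Step 4. [3*(x + 4) = -3] LHS = 3·(…); ÷3 both sides. So div: x + 4 = -1.
Step 5. [x + 4 = -1] subtract 4: x sits inside (… + 4), so sub: x = -5.

Answer: x ∈ {-5}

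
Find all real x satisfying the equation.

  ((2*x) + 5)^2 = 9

Step 1. [((2*x) + 5)^2 = 9] √ both sides: 9 ≥ 0 gives two branches. So sqrt: (2*x) + 5 = 3 or -3.
Step 2. [(2*x) + 5 = 3 or -3] the outer +5 inverts by subtracting 5 ⇒ sub: 2*x = -2 or -8.
Step 3. [2*x = -2 or -8] 2·(inner) — divide through by 2. So div: x = -1 or -4.

Answer: x ∈ {-4, -1}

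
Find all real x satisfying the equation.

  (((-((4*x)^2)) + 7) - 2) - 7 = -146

Step 1. [(((-((4*x)^2)) + 7) - 2) - 7 = -146] -7 is outermost — add 7 both sides, so sub: ((-((4*x)^2)) + 7) - 2 = -139.
Step 2. [((-((4*x)^2)) + 7) - 2 = -139] the outer -2 inverts by adding 2 ⇒ sub: (-((4*x)^2)) + 7 = -137.
Step 3. [(-((4*x)^2)) + 7 = -137] peel the +7: subtract 7 from each side ⇒ sub: -((4*x)^2) = -144.
Step 4. [-((4*x)^2) = -144] LHS negated; negate both sides. So neg: (4*x)^2 = 144.
Step 5. [(4*x)^2 = 144] √ both sides: 144 ≥ 0 gives two branches, so sqrt: 4*x = 12 or -12.
Step 6. [4*x = 12 or -12] divide by the outer 4 ⇒ div: x = 3 or -3.

Answer: x ∈ {-3, 3}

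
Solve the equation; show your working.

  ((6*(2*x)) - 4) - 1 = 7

Step 1. [((6*(2*x)) - 4) - 1 = 7] -1 is outermost — add 1 both sides ⇒ sub: (6*(2*x)) - 4 = 8.
Step 2. [(6*(2*x)) - 4 = 8] peel the -4: add 4 from each side, so sub: 6*(2*x) = 12.
Step 3. [6*(2*x) = 12] 6·(inner) — divide through by 6. So div: 2*x = 2.
Step 4. [2*x = 2] 2·(inner) — divide through by 2 ⇒ div: x = 1.

Answer: x ∈ {1}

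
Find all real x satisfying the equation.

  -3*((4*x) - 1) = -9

Step 1. [-3*((4*x) - 1) = -9] divide by the outer -3. So div: (4*x) - 1 = 3.
Step 2. [(4*x) - 1 = 3] 1 comes off first (add 1). So sub: 4*x = 4.
Step 3. [4*x = 4] divide by the outer 4 ⇒ div: x = 1.

Answer: x ∈ {1}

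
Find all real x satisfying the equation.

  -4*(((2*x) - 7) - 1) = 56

Step 1. [-4*(((2*x) - 7) - 1) = 56] leading coefficient -4: divide by -4 ⇒ div: ((2*x) - 7) - 1 = -14.
Step 2. [((2*x) - 7) - 1 = -14] the outer -1 inverts by adding 1, so sub: (2*x) - 7 = -13.
Step 3. [(2*x) - 7 = -13] the outer -7 inverts by adding 7 ⇒ sub: 2*x = -6.
Step 4. [2*x = -6] LHS = 2·(…); ÷2 both sides. So div: x = -3.

Answer: x ∈ {-3}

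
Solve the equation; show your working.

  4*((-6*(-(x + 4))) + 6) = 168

Step 1. [4*((-6*(-(x + 4))) + 6) = 168] leading coefficient 4: divide by 4. So div: (-6*(-(x + 4))) + 6 = 42.
Step 2. [(-6*(-(x + 4))) + 6 = 42] -6 divides every term; factor it out. So factor: (-(x + 4)) - 1 = -7.
Step 3. [(-(x + 4)) - 1 = -7] 1 comes off first (add 1) ⇒ sub: -(x + 4) = -6.
Step 4. [-(x + 4) = -6] leading − — multiply by −1, so neg: x + 4 = 6.
Step 5. [x + 4 = 6] 4 comes off first (subtract 4) ⇒ sub: x = 2.

Answer: x ∈ {2}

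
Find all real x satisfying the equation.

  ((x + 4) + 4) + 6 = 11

Step 1. [((x + 4) + 4) + 6 = 11] peel the +6: subtract 6 from each side ⇒ sub: (x + 4) + 4 = 5.
Step 2. [(x + 4) + 4 = 5] 4 comes off first (subtract 4) ⇒ sub: x + 4 = 1.
Step 3. [x + 4 = 1] subtract 4: x sits inside (… + 4). So sub: x = -3.

Answer: x ∈ {-3}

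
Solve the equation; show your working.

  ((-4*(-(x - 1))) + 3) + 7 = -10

Step 1. [((-4*(-(x - 1))) + 3) + 7 = -10] subtract 7: x sits inside (… + 7). So sub: (-4*(-(x - 1))) + 3 = -17.
Step 2. [(-4*(-(x - 1))) + 3 = -17] subtract 3: x sits inside (… + 3), so sub: -4*(-(x - 1)) = -20.
Step 3. [-4*(-(x - 1)) = -20] -4·(inner) — divide through by -4, so div: -(x - 1) = 5.
Step 4. [-(x - 1) = 5] LHS negated; negate both sides ⇒ neg: x - 1 = -5.
Step 5. [x - 1 = -5] 1 comes off first (add 1) ⇒ sub: x = -4.

Answer: x ∈ {-4}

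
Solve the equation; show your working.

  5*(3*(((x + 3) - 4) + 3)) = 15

Step 1. [5*(3*(((x + 3) - 4) + 3)) = 15] 5·(inner) — divide through by 5 ⇒ div: 3*(((x + 3) - 4) + 3) = 3.
Step 2. [3*(((x + 3) - 4) + 3) = 3] leading coefficient 3: divide by 3. So div: ((x + 3) - 4) + 3 = 1.
Step 3. [((x + 3) - 4) + 3 = 1] subtract 3: x sits inside (… + 3) ⇒ sub: (x + 3) - 4 = -2.
Step 4. [(x + 3) - 4 = -2] 4 comes off first (add 4), so sub: x + 3 = 2.
Step 5. [x + 3 = 2] 3 comes off first (subtract 3) ⇒ sub: x = -1.

Answer: x ∈ {-1}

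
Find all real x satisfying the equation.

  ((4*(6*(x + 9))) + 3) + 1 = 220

Step 1. [((4*(6*(x + 9))) + 3) + 1 = 220] +1 is outermost — subtract 1 both sides, so sub: (4*(6*(x + 9))) + 3 = 219.
Step 2. [(4*(6*(x + 9))) + 3 = 219] the outer +3 inverts by subtracting 3, so sub: 4*(6*(x + 9)) = 216.
Step 3. [4*(6*(x + 9)) = 216] LHS = 4·(…); ÷4 both sides. So div: 6*(x + 9) = 54.
Step 4. [6*(x + 9) = 54] 6 out front; divide by 6 ⇒ div: x + 9 = 9.
Step 5. [x + 9 = 9] 9 comes off first (subtract 9), so sub: x = 0.

Answer: x ∈ {0}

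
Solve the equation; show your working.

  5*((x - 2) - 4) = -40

Step 1. [5*((x - 2) - 4) = -40] leading coefficient 5: divide by 5, so div: (x - 2) - 4 = -8.
Step 2. [(x - 2) - 4 = -8] add 4: x sits inside (… - 4) ⇒ sub: x - 2 = -4.
Step 3. [x - 2 = -4] -2 is outermost — add 2 both sides, so sub: x = -2.

Answer: x ∈ {-2}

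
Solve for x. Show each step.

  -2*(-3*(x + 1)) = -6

Step 1. [-2*(-3*(x + 1)) = -6] -2 out front; divide by -2, so div: -3*(x + 1) = 3.
Step 2. [-3*(x + 1) = 3] -3·(inner) — divide through by -3, so div: x + 1 = -1.
Step 3. [x + 1 = -1] +1 is outermost — subtract 1 both sides ⇒ sub: x = -2.

Answer: x ∈ {-2}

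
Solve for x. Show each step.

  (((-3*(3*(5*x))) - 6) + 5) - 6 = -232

Step 1. [(((-3*(3*(5*x))) - 6) + 5) - 6 = -232] add 6: x sits inside (… - 6), so sub: ((-3*(3*(5*x))) - 6) + 5 = -226.
Step 2. [((-3*(3*(5*x))) - 6) + 5 = -226] the outer +5 inverts by subtracting 5 ⇒ sub: (-3*(3*(5*x))) - 6 = -231.
Step 3. [(-3*(3*(5*x))) - 6 = -231] -3 | LHS and -3 | -231: pull -3 out ⇒ factor: (3*(5*x)) + 2 = 77.
Step 4. [(3*(5*x)) + 2 = 77] the outer +2 inverts by subtracting 2 ⇒ sub: 3*(5*x) = 75.
Step 5. [3*(5*x) = 75] divide by the outer 3. So div: 5*x = 25.
Step 6. [5*x = 25] 5·(inner) — divide through by 5. So div: x = 5.

Answer: x ∈ {5}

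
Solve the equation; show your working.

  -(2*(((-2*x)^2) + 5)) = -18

Step 1. [-(2*(((-2*x)^2) + 5)) = -18] flip signs both sides ⇒ neg: 2*(((-2*x)^2) + 5) = 18.
Step 2. [2*(((-2*x)^2) + 5) = 18] LHS = 2·(…); ÷2 both sides. So div: ((-2*x)^2) + 5 = 9.
Step 3. [((-2*x)^2) + 5 = 9] 5 comes off first (subtract 5). So sub: (-2*x)^2 = 4.
Step 4. [(-2*x)^2 = 4] √ both sides: 4 ≥ 0 gives two branches, so sqrt: -2*x = 2 or -2.
Step 5. [-2*x = 2 or -2] LHS = -2·(…); ÷-2 both sides, so div: x = -1 or 1.

Answer: x ∈ {-1, 1}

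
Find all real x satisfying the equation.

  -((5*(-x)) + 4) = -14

Step 1. [-((5*(-x)) + 4) = -14] flip signs both sides. So neg: (5*(-x)) + 4 = 14.
Step 2. [(5*(-x)) + 4 = 14] peel the +4: subtract 4 from each side. So sub: 5*(-x) = 10.
Step 3. [5*(-x) = 10] 5 out front; divide by 5, so div: -x = 2.
Step 4. [-x = 2] LHS negated; negate both sides, so neg: x = -2.

Answer: x ∈ {-2}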